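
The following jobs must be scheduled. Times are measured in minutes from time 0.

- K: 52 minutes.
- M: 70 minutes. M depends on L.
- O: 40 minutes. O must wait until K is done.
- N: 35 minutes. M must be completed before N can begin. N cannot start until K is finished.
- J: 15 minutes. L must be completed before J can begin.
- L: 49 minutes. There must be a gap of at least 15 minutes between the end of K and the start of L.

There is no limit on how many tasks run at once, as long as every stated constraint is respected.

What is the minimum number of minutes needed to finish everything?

Nothing blocks K, so it runs from minute 0 to minute 52.
O cannot begin until K (finishes minute 52). It runs from minute 52 to 52 + 40 = minute 92.
L waits on K (finishes minute 52, plus 15-minute gap → minute 67), so it starts at minute 67 and finishes at 67 + 49 = minute 116.
After L (finishes minute 116), M can start at minute 116 and finishes at minute 186.
N needs all of M (finishes minute 186); K (finishes minute 52). That puts its earliest start at minute 186; it finishes at 186 + 35 = minute 221.
After L (finishes minute 116), J can start at minute 116 and finishes at minute 131.
All tasks are finished once the last one completes. Finish times: J at 131, K at 52, L at 116, M at 186, N at 221, O at 92. The latest is minute 221.

221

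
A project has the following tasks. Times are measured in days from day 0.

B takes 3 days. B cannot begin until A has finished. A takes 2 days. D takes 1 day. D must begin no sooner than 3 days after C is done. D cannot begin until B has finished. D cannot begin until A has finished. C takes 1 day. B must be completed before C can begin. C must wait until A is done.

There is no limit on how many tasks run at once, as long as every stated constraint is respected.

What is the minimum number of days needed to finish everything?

A can start immediately at day 0; it finishes at day 2.
B waits on A (finishes day 2), so it starts at day 2 and finishes at 2 + 3 = day 5.
C cannot start until B (finishes day 5); A (finishes day 2). The controlling bound is day 5, so C finishes at 5 + 1 = day 6.
For D: C (finishes day 6, plus 3-day gap → day 9); B (finishes day 5); A (finishes day 2). Taking the maximum gives a start of day 9, and it finishes at 9 + 1 = day 10.
All tasks are finished once the last one completes. Finish times: A at 2, B at 5, C at 6, D at 10. The latest is day 10.

10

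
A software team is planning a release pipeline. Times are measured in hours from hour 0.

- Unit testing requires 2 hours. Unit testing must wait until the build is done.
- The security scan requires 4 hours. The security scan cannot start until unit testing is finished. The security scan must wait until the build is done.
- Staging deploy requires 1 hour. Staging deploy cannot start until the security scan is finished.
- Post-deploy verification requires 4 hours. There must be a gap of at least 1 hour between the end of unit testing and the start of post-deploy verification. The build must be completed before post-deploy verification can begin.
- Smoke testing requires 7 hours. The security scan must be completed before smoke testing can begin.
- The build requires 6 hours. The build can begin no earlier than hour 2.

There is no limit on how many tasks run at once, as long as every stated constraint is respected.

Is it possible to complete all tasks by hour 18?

The build waits on its own release at hour 2, so it starts at hour 2 and finishes at 2 + 6 = hour 8.
Unit testing waits on the build (finishes hour 8), so it starts at hour 8 and finishes at 8 + 2 = hour 10.
Post-deploy verification has to wait for unit testing (finishes hour 10, plus 1-hour gap → hour 11); the build (finishes hour 8). The latest of these is hour 11, so post-deploy verification runs hour 11 to 11 + 4 = hour 15.
The security scan has to wait for unit testing (finishes hour 10); the build (finishes hour 8). The latest of these is hour 10, so the security scan runs hour 10 to 10 + 4 = hour 14.
After the security scan (finishes hour 14), smoke testing can start at hour 14 and finishes at hour 21.
After the security scan (finishes hour 14), staging deploy can start at hour 14 and finishes at hour 15.
The earliest everything can be done is hour 21, which is after the deadline of 18, so it is not possible.

No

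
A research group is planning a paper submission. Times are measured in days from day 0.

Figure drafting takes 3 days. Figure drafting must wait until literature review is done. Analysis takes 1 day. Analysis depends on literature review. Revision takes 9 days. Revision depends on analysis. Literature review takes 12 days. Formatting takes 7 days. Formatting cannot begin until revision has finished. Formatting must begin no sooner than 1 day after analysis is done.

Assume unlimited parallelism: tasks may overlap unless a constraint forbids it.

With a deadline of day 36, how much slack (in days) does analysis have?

Literature review has no prerequisites, so it starts at day 0 and finishes at day 12.
After literature review (finishes day 12), analysis can start at day 12 and finishes at day 13.

Working backward from the deadline:
Formatting must finish by day 36; it takes 7 days, so it must start by 36 − 7 = day 29.
Since formatting (must start by day 29) depends on it, revision must finish by day 29. Backing off its 9-day duration gives a latest start of day 20.
For analysis: revision (must start by day 20); formatting (must start by day 29, minus 1-day gap → day 28). The most restrictive is day 20; with a 1-day duration, analysis must start by day 19.
So analysis can start as early as day 12 and as late as day 19, giving 19 − 12 = 7 days of slack.

7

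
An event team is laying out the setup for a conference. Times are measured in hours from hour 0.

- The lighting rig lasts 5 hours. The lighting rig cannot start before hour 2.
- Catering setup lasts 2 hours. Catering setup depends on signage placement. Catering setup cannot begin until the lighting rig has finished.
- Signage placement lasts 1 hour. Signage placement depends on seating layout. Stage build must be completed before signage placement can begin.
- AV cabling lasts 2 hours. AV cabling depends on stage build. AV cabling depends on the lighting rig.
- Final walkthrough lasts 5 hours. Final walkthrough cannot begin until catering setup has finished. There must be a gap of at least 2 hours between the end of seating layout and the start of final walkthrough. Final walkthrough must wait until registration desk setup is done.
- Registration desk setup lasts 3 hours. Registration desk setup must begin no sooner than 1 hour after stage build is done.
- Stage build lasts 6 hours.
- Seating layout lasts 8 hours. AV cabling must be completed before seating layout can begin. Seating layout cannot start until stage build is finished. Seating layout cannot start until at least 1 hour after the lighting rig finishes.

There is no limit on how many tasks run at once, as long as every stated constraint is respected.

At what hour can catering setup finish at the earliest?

The lighting rig waits on its own release at hour 2, so it starts at hour 2 and finishes at 2 + 5 = hour 7.
Nothing blocks stage build, so it runs from hour 0 to hour 6.
For AV cabling: stage build (finishes hour 6); the lighting rig (finishes hour 7). Taking the maximum gives a start of hour 7, and it finishes at 7 + 2 = hour 9.
Seating layout needs all of AV cabling (finishes hour 9); stage build (finishes hour 6); the lighting rig (finishes hour 7, plus 1-hour gap → hour 8). That puts its earliest start at hour 9; it finishes at 9 + 8 = hour 17.
Signage placement cannot start until seating layout (finishes hour 17); stage build (finishes hour 6). The controlling bound is hour 17, so signage placement finishes at 17 + 1 = hour 18.
For catering setup: signage placement (finishes hour 18); the lighting rig (finishes hour 7). Taking the maximum gives a start of hour 18, and it finishes at 18 + 2 = hour 20.

20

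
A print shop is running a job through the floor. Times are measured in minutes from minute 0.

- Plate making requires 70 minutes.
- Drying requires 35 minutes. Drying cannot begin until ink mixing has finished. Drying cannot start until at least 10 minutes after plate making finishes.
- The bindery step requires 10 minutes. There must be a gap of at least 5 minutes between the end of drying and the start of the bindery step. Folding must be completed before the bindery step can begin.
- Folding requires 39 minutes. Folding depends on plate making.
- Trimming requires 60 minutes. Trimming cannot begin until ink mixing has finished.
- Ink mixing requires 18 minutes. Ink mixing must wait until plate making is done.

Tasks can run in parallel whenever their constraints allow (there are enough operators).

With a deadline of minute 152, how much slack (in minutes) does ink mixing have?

4

Plate making can start immediately at minute 0; it finishes at minute 70.
After plate making (finishes minute 70), ink mixing can start at minute 70 and finishes at minute 88.

Working backward from the deadline:
To finish by minute 152, the bindery step (duration 10) must start no later than minute 142.
Since the bindery step (must start by minute 142, minus 5-minute gap → minute 137) depends on it, drying must finish by minute 137. Backing off its 35-minute duration gives a latest start of minute 102.
Trimming must finish by minute 152; it takes 60 minutes, so it must start by 152 − 60 = minute 92.
Ink mixing must finish in time for drying (must start by minute 102); trimming (must start by minute 92). The tightest is minute 92, so ink mixing must start by 92 − 18 = minute 74.
So ink mixing can start as early as minute 70 and as late as minute 74, giving 74 − 70 = 4 minutes of slack.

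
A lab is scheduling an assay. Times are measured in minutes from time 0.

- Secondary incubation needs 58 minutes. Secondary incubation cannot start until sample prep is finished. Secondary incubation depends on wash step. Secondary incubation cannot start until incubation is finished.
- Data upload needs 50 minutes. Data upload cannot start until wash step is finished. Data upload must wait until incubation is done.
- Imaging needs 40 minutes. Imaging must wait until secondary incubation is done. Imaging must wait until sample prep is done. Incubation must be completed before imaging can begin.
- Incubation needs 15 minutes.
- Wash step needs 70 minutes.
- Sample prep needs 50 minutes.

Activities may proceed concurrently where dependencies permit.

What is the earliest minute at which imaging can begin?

Nothing blocks wash step, so it runs from minute 0 to minute 70.
Incubation can start immediately at minute 0; it finishes at minute 15.
Sample prep has no prerequisites, so it starts at minute 0 and finishes at minute 50.
For secondary incubation: sample prep (finishes minute 50); wash step (finishes minute 70); incubation (finishes minute 15). Taking the maximum gives a start of minute 70, and it finishes at 70 + 58 = minute 128.
Imaging waits on secondary incubation (finishes minute 128); sample prep (finishes minute 50); incubation (finishes minute 15). The latest of these is minute 128, which is the earliest imaging can start.

128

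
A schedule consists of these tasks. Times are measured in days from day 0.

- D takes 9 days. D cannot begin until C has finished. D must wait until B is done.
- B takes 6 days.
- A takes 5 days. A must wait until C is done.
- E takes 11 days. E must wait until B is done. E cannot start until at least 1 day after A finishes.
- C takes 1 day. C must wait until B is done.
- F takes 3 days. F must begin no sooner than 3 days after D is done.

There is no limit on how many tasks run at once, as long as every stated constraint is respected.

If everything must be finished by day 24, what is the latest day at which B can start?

E has no dependents, so it just needs to finish by day 24. Starting by 24 − 11 = day 13 achieves that.
A must finish before E (must start by day 13, minus 1-day gap → day 12). With a 5-day duration, A must start by 12 − 5 = day 7.
Nothing follows F; the deadline of day 24 is its only limit. It must start by 24 − 3 = day 21.
D feeds into F (must start by day 21, minus 3-day gap → day 18); so D must finish by day 18 and therefore start by day 9.
C must finish in time for A (must start by day 7); D (must start by day 9). The tightest is day 7, so C must start by 7 − 1 = day 6.
B has several dependents: C (must start by day 6); D (must start by day 9); E (must start by day 13). The earliest of those limits is day 6, so B must start by 6 − 6 = day 0.

0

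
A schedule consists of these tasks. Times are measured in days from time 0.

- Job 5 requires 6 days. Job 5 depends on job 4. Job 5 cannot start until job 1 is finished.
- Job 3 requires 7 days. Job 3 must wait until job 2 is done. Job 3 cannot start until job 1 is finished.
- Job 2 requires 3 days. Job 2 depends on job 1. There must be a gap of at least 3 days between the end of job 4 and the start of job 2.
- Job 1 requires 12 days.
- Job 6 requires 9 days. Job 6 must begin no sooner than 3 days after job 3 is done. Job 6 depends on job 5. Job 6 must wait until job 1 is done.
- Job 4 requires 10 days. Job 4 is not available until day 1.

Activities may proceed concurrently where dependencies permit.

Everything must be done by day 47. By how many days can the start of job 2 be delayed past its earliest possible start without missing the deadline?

Job 4 waits on its own release at day 1, so it starts at day 1 and finishes at 1 + 10 = day 11.
Nothing blocks job 1, so it runs from day 0 to day 12.
Job 2 cannot start until job 1 (finishes day 12); job 4 (finishes day 11, plus 3-day gap → day 14). The controlling bound is day 14, so job 2 finishes at 14 + 3 = day 17.

Working backward from the deadline:
Job 6 has no dependents, so it just needs to finish by day 47. Starting by 47 − 9 = day 38 achieves that.
Job 3 must finish before job 6 (must start by day 38, minus 3-day gap → day 35). With a 7-day duration, job 3 must start by 35 − 7 = day 28.
Job 2 must finish before job 3 (must start by day 28). With a 3-day duration, job 2 must start by 28 − 3 = day 25.
So job 2 can start as early as day 14 and as late as day 25, giving 25 − 14 = 11 days of slack.

11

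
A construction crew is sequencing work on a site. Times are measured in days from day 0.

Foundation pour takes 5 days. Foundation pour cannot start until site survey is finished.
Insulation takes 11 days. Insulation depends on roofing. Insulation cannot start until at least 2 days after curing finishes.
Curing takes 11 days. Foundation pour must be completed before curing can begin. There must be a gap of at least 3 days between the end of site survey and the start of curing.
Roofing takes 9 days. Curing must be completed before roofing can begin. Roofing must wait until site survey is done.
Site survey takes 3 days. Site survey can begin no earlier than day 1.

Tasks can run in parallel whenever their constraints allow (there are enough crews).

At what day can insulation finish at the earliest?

40

After its own release at day 1, site survey can start at day 1 and finishes at day 4.
Foundation pour cannot begin until site survey (finishes day 4). It runs from day 4 to 4 + 5 = day 9.
Curing cannot start until foundation pour (finishes day 9); site survey (finishes day 4, plus 3-day gap → day 7). The controlling bound is day 9, so curing finishes at 9 + 11 = day 20.
Roofing has to wait for curing (finishes day 20); site survey (finishes day 4). The latest of these is day 20, so roofing runs day 20 to 20 + 9 = day 29.
Insulation needs all of roofing (finishes day 29); curing (finishes day 20, plus 2-day gap → day 22). That puts its earliest start at day 29; it finishes at 29 + 11 = day 40.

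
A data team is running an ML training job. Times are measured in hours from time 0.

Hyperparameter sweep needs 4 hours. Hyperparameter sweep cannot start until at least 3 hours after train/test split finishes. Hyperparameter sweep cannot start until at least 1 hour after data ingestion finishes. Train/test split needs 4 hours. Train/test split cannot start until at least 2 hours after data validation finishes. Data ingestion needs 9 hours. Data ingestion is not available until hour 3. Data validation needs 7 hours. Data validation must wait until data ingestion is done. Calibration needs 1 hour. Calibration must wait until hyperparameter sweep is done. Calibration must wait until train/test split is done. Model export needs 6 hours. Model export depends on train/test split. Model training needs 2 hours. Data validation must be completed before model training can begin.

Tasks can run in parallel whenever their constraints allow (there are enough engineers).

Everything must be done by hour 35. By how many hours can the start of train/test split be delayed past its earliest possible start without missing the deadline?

After its own release at hour 3, data ingestion can start at hour 3 and finishes at hour 12.
Data validation cannot begin until data ingestion (finishes hour 12). It runs from hour 12 to 12 + 7 = hour 19.
After data validation (finishes hour 19, plus 2-hour gap → hour 21), train/test split can start at hour 21 and finishes at hour 25.

Working backward from the deadline:
Nothing follows calibration; the deadline of hour 35 is its only limit. It must start by 35 − 1 = hour 34.
Since calibration (must start by hour 34) depends on it, hyperparameter sweep must finish by hour 34. Backing off its 4-hour duration gives a latest start of hour 30.
Nothing follows model export; the deadline of hour 35 is its only limit. It must start by 35 − 6 = hour 29.
Train/test split feeds hyperparameter sweep (must start by hour 30, minus 3-hour gap → hour 27); calibration (must start by hour 34); model export (must start by hour 29). Taking the minimum, train/test split must finish by hour 27 and start by 27 − 4 = hour 23.
So train/test split can start as early as hour 21 and as late as hour 23, giving 23 − 21 = 2 hours of slack.

2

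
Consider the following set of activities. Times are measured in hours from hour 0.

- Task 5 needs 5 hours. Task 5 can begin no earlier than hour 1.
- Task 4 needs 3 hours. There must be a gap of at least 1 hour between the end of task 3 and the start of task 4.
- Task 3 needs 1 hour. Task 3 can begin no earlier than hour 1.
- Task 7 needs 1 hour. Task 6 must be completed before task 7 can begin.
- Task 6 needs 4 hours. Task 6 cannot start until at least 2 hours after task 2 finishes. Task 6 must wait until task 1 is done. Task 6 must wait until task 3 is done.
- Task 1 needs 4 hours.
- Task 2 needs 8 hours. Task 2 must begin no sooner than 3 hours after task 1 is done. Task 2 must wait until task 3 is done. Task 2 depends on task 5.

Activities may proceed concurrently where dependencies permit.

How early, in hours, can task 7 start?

Task 5 cannot begin until its own release at hour 1. It runs from hour 1 to 1 + 5 = hour 6.
After its own release at hour 1, task 3 can start at hour 1 and finishes at hour 2.
Task 1 can start immediately at hour 0; it finishes at hour 4.
For task 2: task 1 (finishes hour 4, plus 3-hour gap → hour 7); task 3 (finishes hour 2); task 5 (finishes hour 6). Taking the maximum gives a start of hour 7, and it finishes at 7 + 8 = hour 15.
Task 6 needs all of task 2 (finishes hour 15, plus 2-hour gap → hour 17); task 1 (finishes hour 4); task 3 (finishes hour 2). That puts its earliest start at hour 17; it finishes at 17 + 4 = hour 21.
Task 7 waits on task 6 (finishes hour 21), so the earliest it can start is hour 21.

21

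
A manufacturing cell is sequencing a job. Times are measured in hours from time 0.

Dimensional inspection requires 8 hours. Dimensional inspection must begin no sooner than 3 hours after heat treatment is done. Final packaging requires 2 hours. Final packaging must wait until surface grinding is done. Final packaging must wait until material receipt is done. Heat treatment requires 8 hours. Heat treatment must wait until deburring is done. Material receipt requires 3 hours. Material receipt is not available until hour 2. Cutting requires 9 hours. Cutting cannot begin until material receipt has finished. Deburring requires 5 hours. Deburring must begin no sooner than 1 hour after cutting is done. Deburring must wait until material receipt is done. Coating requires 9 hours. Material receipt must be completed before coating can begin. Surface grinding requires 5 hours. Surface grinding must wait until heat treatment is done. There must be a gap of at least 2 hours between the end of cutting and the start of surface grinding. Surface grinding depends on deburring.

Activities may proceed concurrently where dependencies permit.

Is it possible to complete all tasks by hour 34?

No

Material receipt cannot begin until its own release at hour 2. It runs from hour 2 to 2 + 3 = hour 5.
Coating waits on material receipt (finishes hour 5), so it starts at hour 5 and finishes at 5 + 9 = hour 14.
Cutting waits on material receipt (finishes hour 5), so it starts at hour 5 and finishes at 5 + 9 = hour 14.
Deburring has to wait for cutting (finishes hour 14, plus 1-hour gap → hour 15); material receipt (finishes hour 5). The latest of these is hour 15, so deburring runs hour 15 to 15 + 5 = hour 20.
After deburring (finishes hour 20), heat treatment can start at hour 20 and finishes at hour 28.
Dimensional inspection waits on heat treatment (finishes hour 28, plus 3-hour gap → hour 31), so it starts at hour 31 and finishes at 31 + 8 = hour 39.
Surface grinding has to wait for heat treatment (finishes hour 28); cutting (finishes hour 14, plus 2-hour gap → hour 16); deburring (finishes hour 20). The latest of these is hour 28, so surface grinding runs hour 28 to 28 + 5 = hour 33.
Final packaging has to wait for surface grinding (finishes hour 33); material receipt (finishes hour 5). The latest of these is hour 33, so final packaging runs hour 33 to 33 + 2 = hour 35.
The earliest everything can be done is hour 39, which is after the deadline of 34, so it is not possible.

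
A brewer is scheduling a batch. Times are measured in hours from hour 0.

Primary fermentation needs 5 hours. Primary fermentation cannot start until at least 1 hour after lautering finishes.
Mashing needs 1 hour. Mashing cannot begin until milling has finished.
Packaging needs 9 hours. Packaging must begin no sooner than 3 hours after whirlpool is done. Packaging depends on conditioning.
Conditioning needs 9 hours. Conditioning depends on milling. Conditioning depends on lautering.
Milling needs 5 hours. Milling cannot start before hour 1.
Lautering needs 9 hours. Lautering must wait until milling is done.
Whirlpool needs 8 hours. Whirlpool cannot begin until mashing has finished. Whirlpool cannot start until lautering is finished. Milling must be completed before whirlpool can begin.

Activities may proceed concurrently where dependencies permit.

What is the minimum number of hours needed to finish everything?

After its own release at hour 1, milling can start at hour 1 and finishes at hour 6.
Lautering cannot begin until milling (finishes hour 6). It runs from hour 6 to 6 + 9 = hour 15.
Conditioning has to wait for milling (finishes hour 6); lautering (finishes hour 15). The latest of these is hour 15, so conditioning runs hour 15 to 15 + 9 = hour 24.
Primary fermentation waits on lautering (finishes hour 15, plus 1-hour gap → hour 16), so it starts at hour 16 and finishes at 16 + 5 = hour 21.
Mashing cannot begin until milling (finishes hour 6). It runs from hour 6 to 6 + 1 = hour 7.
Whirlpool cannot start until mashing (finishes hour 7); lautering (finishes hour 15); milling (finishes hour 6). The controlling bound is hour 15, so whirlpool finishes at 15 + 8 = hour 23.
Packaging has to wait for whirlpool (finishes hour 23, plus 3-hour gap → hour 26); conditioning (finishes hour 24). The latest of these is hour 26, so packaging runs hour 26 to 26 + 9 = hour 35.
All tasks are finished once the last one completes. Finish times: Milling at 6, Mashing at 7, Lautering at 15, Whirlpool at 23, Primary fermentation at 21, Conditioning at 24, Packaging at 35. The latest is hour 35.

35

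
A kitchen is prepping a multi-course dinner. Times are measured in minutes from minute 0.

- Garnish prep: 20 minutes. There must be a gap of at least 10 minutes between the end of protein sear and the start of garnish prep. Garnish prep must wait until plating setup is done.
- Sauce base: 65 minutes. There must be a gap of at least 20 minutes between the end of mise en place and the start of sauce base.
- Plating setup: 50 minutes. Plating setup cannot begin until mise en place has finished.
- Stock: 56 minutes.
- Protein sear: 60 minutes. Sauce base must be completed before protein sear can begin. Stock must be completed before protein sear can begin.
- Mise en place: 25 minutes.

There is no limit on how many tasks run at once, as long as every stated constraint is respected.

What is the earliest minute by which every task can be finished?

Stock can start immediately at minute 0; it finishes at minute 56.
Mise en place has no prerequisites, so it starts at minute 0 and finishes at minute 25.
After mise en place (finishes minute 25), plating setup can start at minute 25 and finishes at minute 75.
After mise en place (finishes minute 25, plus 20-minute gap → minute 45), sauce base can start at minute 45 and finishes at minute 110.
Protein sear cannot start until sauce base (finishes minute 110); stock (finishes minute 56). The controlling bound is minute 110, so protein sear finishes at 110 + 60 = minute 170.
Garnish prep cannot start until protein sear (finishes minute 170, plus 10-minute gap → minute 180); plating setup (finishes minute 75). The controlling bound is minute 180, so garnish prep finishes at 180 + 20 = minute 200.
All tasks are finished once the last one completes. Finish times: Mise en place at 25, Stock at 56, Sauce base at 110, Protein sear at 170, Plating setup at 75, Garnish prep at 200. The latest is minute 200.

200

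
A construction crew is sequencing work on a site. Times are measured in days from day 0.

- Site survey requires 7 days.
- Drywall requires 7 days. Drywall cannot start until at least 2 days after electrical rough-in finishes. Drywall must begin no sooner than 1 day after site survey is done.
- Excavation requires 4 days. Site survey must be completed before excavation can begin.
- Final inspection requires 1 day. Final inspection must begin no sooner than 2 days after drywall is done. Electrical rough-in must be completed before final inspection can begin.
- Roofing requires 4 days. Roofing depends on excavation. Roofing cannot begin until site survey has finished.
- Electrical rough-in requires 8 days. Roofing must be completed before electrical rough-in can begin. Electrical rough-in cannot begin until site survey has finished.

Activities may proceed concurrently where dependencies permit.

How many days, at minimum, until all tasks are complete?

Site survey can start immediately at day 0; it finishes at day 7.
After site survey (finishes day 7), excavation can start at day 7 and finishes at day 11.
For roofing: excavation (finishes day 11); site survey (finishes day 7). Taking the maximum gives a start of day 11, and it finishes at 11 + 4 = day 15.
Electrical rough-in has to wait for roofing (finishes day 15); site survey (finishes day 7). The latest of these is day 15, so electrical rough-in runs day 15 to 15 + 8 = day 23.
Drywall cannot start until electrical rough-in (finishes day 23, plus 2-day gap → day 25); site survey (finishes day 7, plus 1-day gap → day 8). The controlling bound is day 25, so drywall finishes at 25 + 7 = day 32.
Final inspection needs all of drywall (finishes day 32, plus 2-day gap → day 34); electrical rough-in (finishes day 23). That puts its earliest start at day 34; it finishes at 34 + 1 = day 35.
All tasks are finished once the last one completes. Finish times: Site survey at 7, Excavation at 11, Roofing at 15, Electrical rough-in at 23, Drywall at 32, Final inspection at 35. The latest is day 35.

35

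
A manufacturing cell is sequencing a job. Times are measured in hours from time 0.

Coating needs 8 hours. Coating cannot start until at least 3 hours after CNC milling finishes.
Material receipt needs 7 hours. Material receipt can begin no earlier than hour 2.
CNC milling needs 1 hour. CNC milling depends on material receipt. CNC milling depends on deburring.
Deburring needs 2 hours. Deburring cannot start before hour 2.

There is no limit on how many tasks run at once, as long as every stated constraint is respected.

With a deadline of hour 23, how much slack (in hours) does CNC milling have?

2

Deburring cannot begin until its own release at hour 2. It runs from hour 2 to 2 + 2 = hour 4.
After its own release at hour 2, material receipt can start at hour 2 and finishes at hour 9.
CNC milling needs all of material receipt (finishes hour 9); deburring (finishes hour 4). That puts its earliest start at hour 9; it finishes at 9 + 1 = hour 10.

Working backward from the deadline:
Coating must finish by hour 23; it takes 8 hours, so it must start by 23 − 8 = hour 15.
Since coating (must start by hour 15, minus 3-hour gap → hour 12) depends on it, CNC milling must finish by hour 12. Backing off its 1-hour duration gives a latest start of hour 11.
So CNC milling can start as early as hour 9 and as late as hour 11, giving 11 − 9 = 2 hours of slack.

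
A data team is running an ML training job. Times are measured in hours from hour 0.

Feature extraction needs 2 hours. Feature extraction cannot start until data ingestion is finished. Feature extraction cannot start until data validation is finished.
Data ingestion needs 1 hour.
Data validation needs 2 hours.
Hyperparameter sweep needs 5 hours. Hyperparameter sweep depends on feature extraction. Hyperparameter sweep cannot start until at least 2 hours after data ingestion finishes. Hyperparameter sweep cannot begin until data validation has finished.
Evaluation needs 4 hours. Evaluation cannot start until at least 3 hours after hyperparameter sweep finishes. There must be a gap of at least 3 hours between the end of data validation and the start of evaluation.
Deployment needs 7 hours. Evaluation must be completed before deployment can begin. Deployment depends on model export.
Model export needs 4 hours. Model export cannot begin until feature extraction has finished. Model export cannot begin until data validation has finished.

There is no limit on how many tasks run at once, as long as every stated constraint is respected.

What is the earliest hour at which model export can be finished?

8

Data validation can start immediately at hour 0; it finishes at hour 2.
Data ingestion can start immediately at hour 0; it finishes at hour 1.
Feature extraction needs all of data ingestion (finishes hour 1); data validation (finishes hour 2). That puts its earliest start at hour 2; it finishes at 2 + 2 = hour 4.
Model export has to wait for feature extraction (finishes hour 4); data validation (finishes hour 2). The latest of these is hour 4, so model export runs hour 4 to 4 + 4 = hour 8.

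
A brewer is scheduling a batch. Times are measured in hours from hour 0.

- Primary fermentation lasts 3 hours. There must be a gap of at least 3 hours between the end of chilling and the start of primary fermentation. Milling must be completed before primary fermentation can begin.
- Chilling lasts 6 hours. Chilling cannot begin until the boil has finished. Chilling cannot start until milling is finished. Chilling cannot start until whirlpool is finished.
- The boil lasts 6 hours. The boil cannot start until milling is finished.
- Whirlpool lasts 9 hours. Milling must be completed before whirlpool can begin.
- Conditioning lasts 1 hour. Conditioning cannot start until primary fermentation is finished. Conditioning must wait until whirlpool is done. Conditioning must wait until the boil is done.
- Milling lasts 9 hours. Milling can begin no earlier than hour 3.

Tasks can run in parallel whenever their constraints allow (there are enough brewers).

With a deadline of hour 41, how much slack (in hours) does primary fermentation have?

7

After its own release at hour 3, milling can start at hour 3 and finishes at hour 12.
After milling (finishes hour 12), whirlpool can start at hour 12 and finishes at hour 21.
The boil cannot begin until milling (finishes hour 12). It runs from hour 12 to 12 + 6 = hour 18.
Chilling needs all of the boil (finishes hour 18); milling (finishes hour 12); whirlpool (finishes hour 21). That puts its earliest start at hour 21; it finishes at 21 + 6 = hour 27.
Primary fermentation needs all of chilling (finishes hour 27, plus 3-hour gap → hour 30); milling (finishes hour 12). That puts its earliest start at hour 30; it finishes at 30 + 3 = hour 33.

Working backward from the deadline:
Conditioning has no dependents, so it just needs to finish by hour 41. Starting by 41 − 1 = hour 40 achieves that.
Since conditioning (must start by hour 40) depends on it, primary fermentation must finish by hour 40. Backing off its 3-hour duration gives a latest start of hour 37.
So primary fermentation can start as early as hour 30 and as late as hour 37, giving 37 − 30 = 7 hours of slack.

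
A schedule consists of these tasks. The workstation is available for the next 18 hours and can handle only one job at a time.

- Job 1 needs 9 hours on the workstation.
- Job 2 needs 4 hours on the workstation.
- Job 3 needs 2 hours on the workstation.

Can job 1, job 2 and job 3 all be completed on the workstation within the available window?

Running back to back, the jobs need 9 + 4 + 2 = 15 hours on the workstation.
Since 15 ≤ 18, they fit within the window.

Yes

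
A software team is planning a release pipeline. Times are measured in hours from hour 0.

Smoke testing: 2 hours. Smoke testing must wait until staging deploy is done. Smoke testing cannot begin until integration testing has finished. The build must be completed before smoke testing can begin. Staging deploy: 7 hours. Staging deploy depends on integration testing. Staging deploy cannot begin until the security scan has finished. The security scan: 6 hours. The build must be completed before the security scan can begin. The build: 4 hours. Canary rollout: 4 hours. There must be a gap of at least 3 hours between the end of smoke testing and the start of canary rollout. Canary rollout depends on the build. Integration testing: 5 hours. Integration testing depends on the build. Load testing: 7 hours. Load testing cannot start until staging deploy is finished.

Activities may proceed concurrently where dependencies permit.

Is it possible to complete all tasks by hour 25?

The build can start immediately at hour 0; it finishes at hour 4.
The security scan cannot begin until the build (finishes hour 4). It runs from hour 4 to 4 + 6 = hour 10.
Integration testing waits on the build (finishes hour 4), so it starts at hour 4 and finishes at 4 + 5 = hour 9.
Staging deploy needs all of integration testing (finishes hour 9); the security scan (finishes hour 10). That puts its earliest start at hour 10; it finishes at 10 + 7 = hour 17.
After staging deploy (finishes hour 17), load testing can start at hour 17 and finishes at hour 24.
Smoke testing needs all of staging deploy (finishes hour 17); integration testing (finishes hour 9); the build (finishes hour 4). That puts its earliest start at hour 17; it finishes at 17 + 2 = hour 19.
For canary rollout: smoke testing (finishes hour 19, plus 3-hour gap → hour 22); the build (finishes hour 4). Taking the maximum gives a start of hour 22, and it finishes at 22 + 4 = hour 26.
The earliest everything can be done is hour 26, which is after the deadline of 25, so it is not possible.

No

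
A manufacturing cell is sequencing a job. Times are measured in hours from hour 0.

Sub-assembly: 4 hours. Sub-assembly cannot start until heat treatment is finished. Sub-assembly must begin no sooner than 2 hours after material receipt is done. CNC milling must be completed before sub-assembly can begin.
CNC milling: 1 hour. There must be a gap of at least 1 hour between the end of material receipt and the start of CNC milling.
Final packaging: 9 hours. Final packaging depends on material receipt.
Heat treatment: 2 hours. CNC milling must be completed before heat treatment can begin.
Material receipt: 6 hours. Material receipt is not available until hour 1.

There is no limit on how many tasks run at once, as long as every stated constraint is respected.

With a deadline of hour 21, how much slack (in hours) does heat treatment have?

6

Material receipt waits on its own release at hour 1, so it starts at hour 1 and finishes at 1 + 6 = hour 7.
After material receipt (finishes hour 7, plus 1-hour gap → hour 8), CNC milling can start at hour 8 and finishes at hour 9.
After CNC milling (finishes hour 9), heat treatment can start at hour 9 and finishes at hour 11.

Working backward from the deadline:
Sub-assembly must finish by hour 21; it takes 4 hours, so it must start by 21 − 4 = hour 17.
Since sub-assembly (must start by hour 17) depends on it, heat treatment must finish by hour 17. Backing off its 2-hour duration gives a latest start of hour 15.
So heat treatment can start as early as hour 9 and as late as hour 15, giving 15 − 9 = 6 hours of slack.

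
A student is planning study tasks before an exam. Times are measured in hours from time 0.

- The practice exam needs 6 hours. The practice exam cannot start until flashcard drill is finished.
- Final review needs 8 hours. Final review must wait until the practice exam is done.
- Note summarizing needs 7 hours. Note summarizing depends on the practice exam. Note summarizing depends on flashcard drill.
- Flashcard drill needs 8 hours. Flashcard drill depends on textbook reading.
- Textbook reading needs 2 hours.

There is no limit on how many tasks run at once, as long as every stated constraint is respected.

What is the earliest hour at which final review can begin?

16

Nothing blocks textbook reading, so it runs from hour 0 to hour 2.
Flashcard drill cannot begin until textbook reading (finishes hour 2). It runs from hour 2 to 2 + 8 = hour 10.
The practice exam waits on flashcard drill (finishes hour 10), so it starts at hour 10 and finishes at 10 + 6 = hour 16.
Final review waits on the practice exam (finishes hour 16), so the earliest it can start is hour 16.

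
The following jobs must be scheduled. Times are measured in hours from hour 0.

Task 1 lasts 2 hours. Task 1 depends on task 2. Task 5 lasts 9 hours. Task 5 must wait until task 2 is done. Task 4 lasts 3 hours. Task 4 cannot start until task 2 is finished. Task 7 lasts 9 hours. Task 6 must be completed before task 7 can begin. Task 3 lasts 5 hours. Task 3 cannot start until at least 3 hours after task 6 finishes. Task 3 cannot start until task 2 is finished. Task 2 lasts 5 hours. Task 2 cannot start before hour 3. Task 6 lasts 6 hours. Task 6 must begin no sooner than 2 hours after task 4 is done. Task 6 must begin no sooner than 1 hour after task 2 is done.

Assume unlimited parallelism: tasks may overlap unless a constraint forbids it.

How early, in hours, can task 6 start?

Task 2 cannot begin until its own release at hour 3. It runs from hour 3 to 3 + 5 = hour 8.
After task 2 (finishes hour 8), task 4 can start at hour 8 and finishes at hour 11.
Task 6 waits on task 4 (finishes hour 11, plus 2-hour gap → hour 13); task 2 (finishes hour 8, plus 1-hour gap → hour 9). The latest of these is hour 13, which is the earliest task 6 can start.

13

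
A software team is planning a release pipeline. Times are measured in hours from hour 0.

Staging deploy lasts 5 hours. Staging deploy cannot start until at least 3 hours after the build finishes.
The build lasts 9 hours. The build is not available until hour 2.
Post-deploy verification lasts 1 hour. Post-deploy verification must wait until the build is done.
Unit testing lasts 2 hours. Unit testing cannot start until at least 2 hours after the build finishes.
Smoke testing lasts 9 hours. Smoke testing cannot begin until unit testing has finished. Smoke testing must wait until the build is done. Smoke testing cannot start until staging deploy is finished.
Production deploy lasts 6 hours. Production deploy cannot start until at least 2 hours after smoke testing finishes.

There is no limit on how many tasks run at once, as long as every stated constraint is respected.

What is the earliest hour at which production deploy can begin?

30

The build cannot begin until its own release at hour 2. It runs from hour 2 to 2 + 9 = hour 11.
Staging deploy cannot begin until the build (finishes hour 11, plus 3-hour gap → hour 14). It runs from hour 14 to 14 + 5 = hour 19.
Unit testing cannot begin until the build (finishes hour 11, plus 2-hour gap → hour 13). It runs from hour 13 to 13 + 2 = hour 15.
Smoke testing cannot start until unit testing (finishes hour 15); the build (finishes hour 11); staging deploy (finishes hour 19). The controlling bound is hour 19, so smoke testing finishes at 19 + 9 = hour 28.
Production deploy waits on smoke testing (finishes hour 28, plus 2-hour gap → hour 30), so the earliest it can start is hour 30.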